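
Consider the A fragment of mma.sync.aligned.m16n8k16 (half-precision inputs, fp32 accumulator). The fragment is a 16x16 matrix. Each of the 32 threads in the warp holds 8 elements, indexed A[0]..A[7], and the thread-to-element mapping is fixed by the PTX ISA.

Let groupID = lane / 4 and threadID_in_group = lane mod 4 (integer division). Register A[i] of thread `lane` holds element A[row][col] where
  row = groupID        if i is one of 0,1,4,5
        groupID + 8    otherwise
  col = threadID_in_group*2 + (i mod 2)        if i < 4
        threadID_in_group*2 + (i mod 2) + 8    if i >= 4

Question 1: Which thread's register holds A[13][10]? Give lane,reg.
21,6

r=13⇒gr=5,Rb=1  c=10⇒Cb=1,th=1,odd=0
L=5*4+1=21  i=1*4+1*2+0=6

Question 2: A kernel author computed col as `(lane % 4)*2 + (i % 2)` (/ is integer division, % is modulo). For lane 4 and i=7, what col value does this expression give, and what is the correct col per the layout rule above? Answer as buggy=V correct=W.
`(lane % 4)*2 + (i % 2)`[4,7]->1
lane 4: gid=1 (4/4), tid=0 (4%4)
i=7: r=1+8=9, c=0*2+1+8=9
col: 1 vs 9

buggy=1 correct=9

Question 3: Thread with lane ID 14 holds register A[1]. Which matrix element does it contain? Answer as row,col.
L=14→G=14>>2=3, T=14&3=2
[1]→row 3+0=3  col 2·2+1+0=5

3,5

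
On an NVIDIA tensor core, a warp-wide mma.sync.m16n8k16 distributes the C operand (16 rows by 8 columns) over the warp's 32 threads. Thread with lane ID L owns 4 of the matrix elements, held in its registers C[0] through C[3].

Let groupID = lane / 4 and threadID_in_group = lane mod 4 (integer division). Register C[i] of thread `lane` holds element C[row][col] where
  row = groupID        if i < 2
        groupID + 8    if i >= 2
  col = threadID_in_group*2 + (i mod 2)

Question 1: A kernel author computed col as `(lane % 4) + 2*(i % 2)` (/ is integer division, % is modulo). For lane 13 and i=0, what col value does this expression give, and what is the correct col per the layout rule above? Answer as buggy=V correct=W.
buggy=1 correct=2

`(lane % 4) + 2*(i % 2)`[13,0]->1
lane 13: g=3 (13/4), t=1 (13%4)
i=0: r=3+0=3, c=1*2+0=2
col: 1 vs 2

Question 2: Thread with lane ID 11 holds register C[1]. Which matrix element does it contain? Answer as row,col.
2,7

lane 11: gr=2 (11/4), th=3 (11%4)
i=1: r=2+0=2, c=3*2+1=7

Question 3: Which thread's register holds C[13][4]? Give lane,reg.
r: 13->gid=5,r8=1  c: 4->tid=2,i&1=0
L=5*4+2=22  i=1*2+0=2

22,2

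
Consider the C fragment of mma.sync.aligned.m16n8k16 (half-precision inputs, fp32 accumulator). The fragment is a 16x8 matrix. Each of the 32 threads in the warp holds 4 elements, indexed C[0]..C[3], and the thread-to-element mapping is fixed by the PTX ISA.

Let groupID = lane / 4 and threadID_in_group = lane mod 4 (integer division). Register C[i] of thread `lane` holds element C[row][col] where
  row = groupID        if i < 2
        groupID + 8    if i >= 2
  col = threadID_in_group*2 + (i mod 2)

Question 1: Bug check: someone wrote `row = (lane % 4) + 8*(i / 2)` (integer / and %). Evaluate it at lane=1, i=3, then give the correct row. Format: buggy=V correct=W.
buggy=9 correct=8

`(lane % 4) + 8*(i / 2)`[1,3]=>9
L=1=>grp=1>>2=0, tig=1&3=1
[3]=>row 0+8=8  col 1·2+1=3
row: 9 vs 8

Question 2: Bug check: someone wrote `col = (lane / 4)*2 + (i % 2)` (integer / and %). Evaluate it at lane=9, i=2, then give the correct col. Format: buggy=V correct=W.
buggy=4 correct=2

`(lane / 4)*2 + (i % 2)`[9,2]->4
lane 9->9/4=2, 9 mod 4=1
i=2  r:2+8->10  c:2·1+0->2
col: 4 vs 2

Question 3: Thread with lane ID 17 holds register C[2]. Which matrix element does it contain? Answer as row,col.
12,2

lane 17: g=4 (17/4), t=1 (17%4)
i=2: r=4+8=12, c=1*2+0=2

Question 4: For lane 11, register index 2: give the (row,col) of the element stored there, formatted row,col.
10,6

lane 11: G=2 (11/4), T=3 (11%4)
i=2: r=2+8=10, c=3*2+0=6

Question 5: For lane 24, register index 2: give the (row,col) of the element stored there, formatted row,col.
14,0

lane 24→24/4=6, 24 mod 4=0
i=2  r:6+8→14  c:2·0+0→0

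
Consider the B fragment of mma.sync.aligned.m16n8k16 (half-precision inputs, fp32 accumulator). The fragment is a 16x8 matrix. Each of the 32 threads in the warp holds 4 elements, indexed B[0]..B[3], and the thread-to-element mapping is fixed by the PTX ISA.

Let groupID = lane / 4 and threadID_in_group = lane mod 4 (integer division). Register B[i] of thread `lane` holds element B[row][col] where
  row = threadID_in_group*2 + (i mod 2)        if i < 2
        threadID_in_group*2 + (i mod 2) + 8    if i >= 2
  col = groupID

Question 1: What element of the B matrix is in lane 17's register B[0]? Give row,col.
L=17=>grp=17>>2=4, tig=17&3=1
[0]=>row 1·2+0+0=2  col grp=4

2,4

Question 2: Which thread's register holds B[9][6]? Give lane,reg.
c:6=>grp=6  r:9=>rB=1,tig=0,lo=1
L=6*4+0=24  i=1*2+1=3

24,3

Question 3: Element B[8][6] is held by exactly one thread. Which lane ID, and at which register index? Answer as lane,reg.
24,2

c: 6->gid=6  r: 8->r8=1,tid=0,i&1=0
L=6*4+0=24  i=1*2+0=2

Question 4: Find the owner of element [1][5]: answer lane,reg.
20,1

c: 5->gid=5  r: 1->r8=0,tid=0,i&1=1
L=5*4+0=20  i=0*2+1=1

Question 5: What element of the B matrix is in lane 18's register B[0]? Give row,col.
L=18->gid=18>>2=4, tid=18&3=2
[0]->row 2·2+0+0=4  col gid=4

4,4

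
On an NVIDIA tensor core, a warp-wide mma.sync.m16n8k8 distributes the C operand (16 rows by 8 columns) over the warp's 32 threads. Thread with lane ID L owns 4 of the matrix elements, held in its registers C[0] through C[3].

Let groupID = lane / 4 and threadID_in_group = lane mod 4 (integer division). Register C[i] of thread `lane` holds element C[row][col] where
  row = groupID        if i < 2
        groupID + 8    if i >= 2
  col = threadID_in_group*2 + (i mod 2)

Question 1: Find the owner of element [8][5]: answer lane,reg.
2,3

r:8=>grp=0,rB=1  c:5=>tig=2,lo=1
L=0*4+2=2  i=1*2+1=3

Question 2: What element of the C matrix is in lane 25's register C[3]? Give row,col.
14,3

L=25->gid=25>>2=6, tid=25&3=1
[3]->row 6+8=14  col 1·2+1=3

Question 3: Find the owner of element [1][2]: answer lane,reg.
5,0

r=1⇒gr=1,Rb=0  c=2⇒th=1,odd=0
L=1*4+1=5  i=0*2+0=0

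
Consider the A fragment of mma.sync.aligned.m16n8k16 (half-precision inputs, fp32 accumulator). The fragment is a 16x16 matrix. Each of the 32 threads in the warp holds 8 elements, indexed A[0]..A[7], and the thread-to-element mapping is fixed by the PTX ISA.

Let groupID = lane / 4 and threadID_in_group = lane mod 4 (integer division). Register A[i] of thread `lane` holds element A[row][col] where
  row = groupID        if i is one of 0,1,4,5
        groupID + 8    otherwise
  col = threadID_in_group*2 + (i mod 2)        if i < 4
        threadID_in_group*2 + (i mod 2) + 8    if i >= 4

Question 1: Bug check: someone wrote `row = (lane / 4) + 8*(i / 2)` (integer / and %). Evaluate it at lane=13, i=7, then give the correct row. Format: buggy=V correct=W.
`(lane / 4) + 8*(i / 2)`[13,7]→27
lane 13→13/4=3, 13 mod 4=1
i=7  r:3+8→11  c:2·1+1+8→11
row: 27 vs 11

buggy=27 correct=11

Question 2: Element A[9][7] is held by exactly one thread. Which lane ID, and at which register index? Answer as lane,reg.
r:9=>grp=1,rB=1  c:7=>cB=0,tig=3,lo=1
L=1*4+3=7  i=0*4+1*2+1=3

7,3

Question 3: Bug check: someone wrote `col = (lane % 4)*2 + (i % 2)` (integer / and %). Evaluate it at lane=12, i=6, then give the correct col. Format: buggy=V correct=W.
`(lane % 4)*2 + (i % 2)`[12,6]=>0
lane 12=>12/4=3, 12 mod 4=0
i=6  r:3+8=>11  c:2·0+0+8=>8
col: 0 vs 8

buggy=0 correct=8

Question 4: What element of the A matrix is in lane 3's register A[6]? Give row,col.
8,14

3: g=0,t=3
[6] (0+8,3*2+0+8) = (8,14)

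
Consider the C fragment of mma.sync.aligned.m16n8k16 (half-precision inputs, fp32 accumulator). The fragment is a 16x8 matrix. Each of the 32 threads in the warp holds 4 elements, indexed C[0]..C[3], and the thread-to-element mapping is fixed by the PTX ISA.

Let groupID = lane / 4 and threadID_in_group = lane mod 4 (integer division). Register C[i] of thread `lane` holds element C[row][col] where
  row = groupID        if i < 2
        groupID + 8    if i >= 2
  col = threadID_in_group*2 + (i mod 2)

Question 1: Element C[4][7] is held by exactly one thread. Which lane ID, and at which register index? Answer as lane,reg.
19,1

r: 4->gid=4,r8=0  c: 7->tid=3,i&1=1
L=4*4+3=19  i=0*2+1=1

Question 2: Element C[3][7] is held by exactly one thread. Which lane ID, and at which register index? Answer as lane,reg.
15,1

r:3=>grp=3,rB=0  c:7=>tig=3,lo=1
L=3*4+3=15  i=0*2+1=1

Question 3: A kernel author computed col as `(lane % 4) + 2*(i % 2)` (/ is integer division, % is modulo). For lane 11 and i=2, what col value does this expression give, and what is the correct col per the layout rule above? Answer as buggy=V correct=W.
`(lane % 4) + 2*(i % 2)`[11,2]⇒3
L=11⇒gr=11>>2=2, th=11&3=3
[2]⇒row 2+8=10  col 3·2+0=6
col: 3 vs 6

buggy=3 correct=6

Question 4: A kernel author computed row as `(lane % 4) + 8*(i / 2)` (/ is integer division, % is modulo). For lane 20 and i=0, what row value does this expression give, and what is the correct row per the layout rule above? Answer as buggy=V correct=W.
`(lane % 4) + 8*(i / 2)`[20,0]->0
20: gid=5,tid=0
[0] (5+0,0*2+0) = (5,0)
row: 0 vs 5

buggy=0 correct=5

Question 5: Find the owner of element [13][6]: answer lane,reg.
23,2

r=13->g=5,rb=1  c=6->t=3,b0=0
L=5*4+3=23  i=1*2+0=2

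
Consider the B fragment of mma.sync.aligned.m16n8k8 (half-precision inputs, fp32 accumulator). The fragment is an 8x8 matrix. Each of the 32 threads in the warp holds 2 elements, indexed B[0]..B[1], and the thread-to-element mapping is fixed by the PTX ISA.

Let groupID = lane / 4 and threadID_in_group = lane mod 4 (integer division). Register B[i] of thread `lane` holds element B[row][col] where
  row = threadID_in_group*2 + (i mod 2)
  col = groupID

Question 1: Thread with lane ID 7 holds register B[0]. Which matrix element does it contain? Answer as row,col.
L=7=>grp=7>>2=1, tig=7&3=3
[0]=>row 3·2+0=6  col grp=1

6,1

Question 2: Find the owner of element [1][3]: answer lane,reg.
c=3→G=3  r=1→T=0,p=1
L=3*4+0=12  i=1=1

12,1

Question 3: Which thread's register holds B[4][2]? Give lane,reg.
c: 2->gid=2  r: 4->tid=2,i&1=0
L=2*4+2=10  i=0=0

10,0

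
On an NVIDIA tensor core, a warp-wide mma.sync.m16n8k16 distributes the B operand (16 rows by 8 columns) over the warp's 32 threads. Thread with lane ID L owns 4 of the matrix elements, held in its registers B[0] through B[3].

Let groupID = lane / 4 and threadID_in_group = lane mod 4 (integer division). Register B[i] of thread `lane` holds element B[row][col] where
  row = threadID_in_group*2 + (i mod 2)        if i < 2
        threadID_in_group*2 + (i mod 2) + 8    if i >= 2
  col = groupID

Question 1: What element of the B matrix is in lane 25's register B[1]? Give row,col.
3,6

lane 25->25/4=6, 25 mod 4=1
i=1  r:2·1+1+0->3  c:6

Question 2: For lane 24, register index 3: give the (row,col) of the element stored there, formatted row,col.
9,6

lane 24: grp=6 (24/4), tig=0 (24%4)
i=3: r=0*2+1+8=9, c=grp=6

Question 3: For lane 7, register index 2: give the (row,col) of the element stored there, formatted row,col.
14,1

L=7=>grp=7>>2=1, tig=7&3=3
[2]=>row 3·2+0+8=14  col grp=1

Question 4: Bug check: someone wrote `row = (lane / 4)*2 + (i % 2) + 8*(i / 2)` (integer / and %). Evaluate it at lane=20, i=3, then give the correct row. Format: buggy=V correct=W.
`(lane / 4)*2 + (i % 2) + 8*(i / 2)`[20,3]→19
20: G=5,T=0
[3] (0*2+1+8,5) = (9,5)
row: 19 vs 9

buggy=19 correct=9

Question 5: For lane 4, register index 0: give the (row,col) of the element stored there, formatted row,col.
4: gr=1,th=0
[0] (0*2+0+0,1) = (0,1)

0,1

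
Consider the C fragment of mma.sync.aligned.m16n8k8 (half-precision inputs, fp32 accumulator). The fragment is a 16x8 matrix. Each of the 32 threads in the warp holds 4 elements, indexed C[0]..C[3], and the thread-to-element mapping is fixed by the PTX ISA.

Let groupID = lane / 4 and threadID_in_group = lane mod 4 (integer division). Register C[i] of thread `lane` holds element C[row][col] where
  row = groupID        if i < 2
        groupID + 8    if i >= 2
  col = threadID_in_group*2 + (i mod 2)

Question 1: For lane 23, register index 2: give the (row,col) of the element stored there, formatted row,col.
13,6

23: gid=5,tid=3
[2] (5+8,3*2+0) = (13,6)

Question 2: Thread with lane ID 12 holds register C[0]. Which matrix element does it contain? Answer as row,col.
3,0

12: gid=3,tid=0
[0] (3+0,0*2+0) = (3,0)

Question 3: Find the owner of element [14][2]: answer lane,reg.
25,2

r:14=>grp=6,rB=1  c:2=>tig=1,lo=0
L=6*4+1=25  i=1*2+0=2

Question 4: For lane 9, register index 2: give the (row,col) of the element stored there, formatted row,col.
10,2

lane 9⇒9/4=2, 9 mod 4=1
i=2  r:2+8⇒10  c:2·1+0⇒2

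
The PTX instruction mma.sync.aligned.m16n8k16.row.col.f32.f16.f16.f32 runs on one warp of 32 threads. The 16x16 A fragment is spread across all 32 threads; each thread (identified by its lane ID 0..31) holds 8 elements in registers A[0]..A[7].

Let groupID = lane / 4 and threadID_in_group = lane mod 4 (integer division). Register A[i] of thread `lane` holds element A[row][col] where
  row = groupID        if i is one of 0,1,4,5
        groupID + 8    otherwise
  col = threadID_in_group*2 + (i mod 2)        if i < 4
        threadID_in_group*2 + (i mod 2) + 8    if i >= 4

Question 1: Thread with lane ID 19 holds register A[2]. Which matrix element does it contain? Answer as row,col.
lane 19: g=4 (19/4), t=3 (19%4)
i=2: r=4+8=12, c=3*2+0+0=6

12,6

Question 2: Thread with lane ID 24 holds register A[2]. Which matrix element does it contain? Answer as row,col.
lane 24->24/4=6, 24 mod 4=0
i=2  r:6+8->14  c:2·0+0+0->0

14,0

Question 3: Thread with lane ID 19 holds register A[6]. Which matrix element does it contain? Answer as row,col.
lane 19->19/4=4, 19 mod 4=3
i=6  r:4+8->12  c:2·3+0+8->14

12,14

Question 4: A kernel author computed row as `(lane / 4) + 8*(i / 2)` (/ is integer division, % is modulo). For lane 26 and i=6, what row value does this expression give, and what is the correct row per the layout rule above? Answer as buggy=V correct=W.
`(lane / 4) + 8*(i / 2)`[26,6]⇒30
26: gr=6,th=2
[6] (6+8,2*2+0+8) = (14,12)
row: 30 vs 14

buggy=30 correct=14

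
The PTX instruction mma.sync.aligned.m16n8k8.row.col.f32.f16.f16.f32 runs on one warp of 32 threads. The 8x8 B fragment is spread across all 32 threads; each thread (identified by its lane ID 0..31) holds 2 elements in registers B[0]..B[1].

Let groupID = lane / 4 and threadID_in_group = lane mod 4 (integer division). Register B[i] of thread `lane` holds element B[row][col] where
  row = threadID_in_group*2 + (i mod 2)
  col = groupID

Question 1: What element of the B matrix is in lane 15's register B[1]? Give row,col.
15: gr=3,th=3
[1] (3*2+1,3) = (7,3)

7,3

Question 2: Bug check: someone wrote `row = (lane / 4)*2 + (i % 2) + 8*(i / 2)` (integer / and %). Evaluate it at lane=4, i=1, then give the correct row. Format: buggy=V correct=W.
`(lane / 4)*2 + (i % 2) + 8*(i / 2)`[4,1]=>3
lane 4=>4/4=1, 4 mod 4=0
i=1  r:2·0+1=>1  c:1
row: 3 vs 1

buggy=3 correct=1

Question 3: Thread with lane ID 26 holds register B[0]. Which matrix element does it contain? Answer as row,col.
4,6

lane 26⇒26/4=6, 26 mod 4=2
i=0  r:2·2+0⇒4  c:6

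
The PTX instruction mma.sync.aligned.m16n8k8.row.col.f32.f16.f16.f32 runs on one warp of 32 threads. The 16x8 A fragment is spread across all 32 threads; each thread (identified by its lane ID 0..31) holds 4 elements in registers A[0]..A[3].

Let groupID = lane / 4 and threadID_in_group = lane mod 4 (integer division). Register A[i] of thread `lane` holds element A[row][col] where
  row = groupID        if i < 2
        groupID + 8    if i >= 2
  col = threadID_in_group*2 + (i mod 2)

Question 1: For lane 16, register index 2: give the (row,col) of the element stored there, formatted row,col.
L=16->gid=16>>2=4, tid=16&3=0
[2]->row 4+8=12  col 0·2+0=0

12,0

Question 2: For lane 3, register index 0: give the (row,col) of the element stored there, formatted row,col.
lane 3->3/4=0, 3 mod 4=3
i=0  r:0+0->0  c:2·3+0->6

0,6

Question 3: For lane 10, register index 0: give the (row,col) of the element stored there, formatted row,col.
lane 10: gid=2 (10/4), tid=2 (10%4)
i=0: r=2+0=2, c=2*2+0=4

2,4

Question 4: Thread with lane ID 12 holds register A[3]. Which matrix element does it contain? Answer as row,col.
11,1

lane 12→12/4=3, 12 mod 4=0
i=3  r:3+8→11  c:2·0+1→1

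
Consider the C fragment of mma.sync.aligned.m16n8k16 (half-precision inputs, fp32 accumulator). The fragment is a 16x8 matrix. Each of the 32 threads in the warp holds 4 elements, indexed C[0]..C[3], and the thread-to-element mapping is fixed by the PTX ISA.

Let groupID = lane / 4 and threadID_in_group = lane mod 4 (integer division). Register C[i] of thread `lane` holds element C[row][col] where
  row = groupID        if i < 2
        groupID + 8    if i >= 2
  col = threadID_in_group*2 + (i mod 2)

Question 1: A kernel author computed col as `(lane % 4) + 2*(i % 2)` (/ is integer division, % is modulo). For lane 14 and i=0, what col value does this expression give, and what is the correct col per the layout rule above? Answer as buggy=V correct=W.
buggy=2 correct=4

`(lane % 4) + 2*(i % 2)`[14,0]=>2
14: grp=3,tig=2
[0] (3+0,2*2+0) = (3,4)
col: 2 vs 4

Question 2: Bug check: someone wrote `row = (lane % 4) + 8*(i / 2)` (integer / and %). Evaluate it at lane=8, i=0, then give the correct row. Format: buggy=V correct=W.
`(lane % 4) + 8*(i / 2)`[8,0]=>0
L=8=>grp=8>>2=2, tig=8&3=0
[0]=>row 2+0=2  col 0·2+0=0
row: 0 vs 2

buggy=0 correct=2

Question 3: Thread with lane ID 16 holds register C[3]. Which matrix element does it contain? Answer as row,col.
lane 16->16/4=4, 16 mod 4=0
i=3  r:4+8->12  c:2·0+1->1

12,1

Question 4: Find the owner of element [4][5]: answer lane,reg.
18,1

r: 4->gid=4,r8=0  c: 5->tid=2,i&1=1
L=4*4+2=18  i=0*2+1=1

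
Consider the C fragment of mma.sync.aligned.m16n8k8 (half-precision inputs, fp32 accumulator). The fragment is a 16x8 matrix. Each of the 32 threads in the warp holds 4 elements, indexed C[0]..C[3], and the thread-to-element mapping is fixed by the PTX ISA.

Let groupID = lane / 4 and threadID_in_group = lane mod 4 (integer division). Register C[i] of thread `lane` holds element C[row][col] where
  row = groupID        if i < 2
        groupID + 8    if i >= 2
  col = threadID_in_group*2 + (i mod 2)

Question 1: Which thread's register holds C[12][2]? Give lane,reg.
r:12=>grp=4,rB=1  c:2=>tig=1,lo=0
L=4*4+1=17  i=1*2+0=2

17,2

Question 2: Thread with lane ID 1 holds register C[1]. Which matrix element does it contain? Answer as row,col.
lane 1: gid=0 (1/4), tid=1 (1%4)
i=1: r=0+0=0, c=1*2+1=3

0,3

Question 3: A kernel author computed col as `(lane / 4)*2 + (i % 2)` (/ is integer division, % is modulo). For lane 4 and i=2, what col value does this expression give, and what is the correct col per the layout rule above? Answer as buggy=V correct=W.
buggy=2 correct=0

`(lane / 4)*2 + (i % 2)`[4,2]⇒2
lane 4: gr=1 (4/4), th=0 (4%4)
i=2: r=1+8=9, c=0*2+0=0
col: 2 vs 0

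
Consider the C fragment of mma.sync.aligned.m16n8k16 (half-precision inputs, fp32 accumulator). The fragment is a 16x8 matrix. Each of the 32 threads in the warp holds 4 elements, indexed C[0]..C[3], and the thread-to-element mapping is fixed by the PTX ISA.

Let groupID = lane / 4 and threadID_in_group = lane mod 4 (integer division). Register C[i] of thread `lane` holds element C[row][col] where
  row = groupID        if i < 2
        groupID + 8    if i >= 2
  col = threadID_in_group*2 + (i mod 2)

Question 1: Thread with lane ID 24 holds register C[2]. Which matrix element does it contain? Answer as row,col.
24: grp=6,tig=0
[2] (6+8,0*2+0) = (14,0)

14,0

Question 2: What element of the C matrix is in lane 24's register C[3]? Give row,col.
L=24->g=24>>2=6, t=24&3=0
[3]->row 6+8=14  col 0·2+1=1

14,1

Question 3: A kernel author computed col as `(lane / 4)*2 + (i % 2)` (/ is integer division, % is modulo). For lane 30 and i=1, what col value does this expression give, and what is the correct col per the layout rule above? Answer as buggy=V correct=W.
buggy=15 correct=5

`(lane / 4)*2 + (i % 2)`[30,1]=>15
lane 30: grp=7 (30/4), tig=2 (30%4)
i=1: r=7+0=7, c=2*2+1=5
col: 15 vs 5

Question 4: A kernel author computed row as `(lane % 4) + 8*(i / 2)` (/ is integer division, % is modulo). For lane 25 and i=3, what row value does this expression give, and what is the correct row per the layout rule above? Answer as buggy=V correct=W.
buggy=9 correct=14

`(lane % 4) + 8*(i / 2)`[25,3]->9
L=25->gid=25>>2=6, tid=25&3=1
[3]->row 6+8=14  col 1·2+1=3
row: 9 vs 14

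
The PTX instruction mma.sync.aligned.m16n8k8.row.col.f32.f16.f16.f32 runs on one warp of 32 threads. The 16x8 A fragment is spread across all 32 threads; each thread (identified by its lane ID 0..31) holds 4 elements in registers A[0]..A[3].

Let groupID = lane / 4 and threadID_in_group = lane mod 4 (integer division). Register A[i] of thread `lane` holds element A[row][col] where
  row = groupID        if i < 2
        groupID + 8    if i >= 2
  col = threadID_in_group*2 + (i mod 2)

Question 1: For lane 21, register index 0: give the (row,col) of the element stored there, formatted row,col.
5,2

lane 21→21/4=5, 21 mod 4=1
i=0  r:5+0→5  c:2·1+0→2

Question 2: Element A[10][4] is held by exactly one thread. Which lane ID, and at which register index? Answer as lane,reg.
r=10→G=2,rhi=1  c=4→T=2,p=0
L=2*4+2=10  i=1*2+0=2

10,2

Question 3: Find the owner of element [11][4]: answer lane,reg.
14,2

r: 11->gid=3,r8=1  c: 4->tid=2,i&1=0
L=3*4+2=14  i=1*2+0=2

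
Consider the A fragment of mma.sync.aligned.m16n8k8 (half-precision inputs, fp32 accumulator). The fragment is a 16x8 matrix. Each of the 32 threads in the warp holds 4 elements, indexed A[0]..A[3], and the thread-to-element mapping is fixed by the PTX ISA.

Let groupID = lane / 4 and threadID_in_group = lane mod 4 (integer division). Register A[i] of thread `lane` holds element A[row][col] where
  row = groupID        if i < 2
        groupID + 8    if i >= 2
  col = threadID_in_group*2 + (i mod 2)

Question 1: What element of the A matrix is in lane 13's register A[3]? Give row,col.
L=13→G=13>>2=3, T=13&3=1
[3]→row 3+8=11  col 1·2+1=3

11,3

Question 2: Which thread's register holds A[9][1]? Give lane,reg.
4,3

r=9→G=1,rhi=1  c=1→T=0,p=1
L=1*4+0=4  i=1*2+1=3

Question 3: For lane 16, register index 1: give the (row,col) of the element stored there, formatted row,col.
lane 16: gid=4 (16/4), tid=0 (16%4)
i=1: r=4+0=4, c=0*2+1=1

4,1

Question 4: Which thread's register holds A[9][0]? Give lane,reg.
4,2

r: 9->gid=1,r8=1  c: 0->tid=0,i&1=0
L=1*4+0=4  i=1*2+0=2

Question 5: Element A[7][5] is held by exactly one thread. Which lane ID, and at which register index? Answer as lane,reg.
r=7->g=7,rb=0  c=5->t=2,b0=1
L=7*4+2=30  i=0*2+1=1

30,1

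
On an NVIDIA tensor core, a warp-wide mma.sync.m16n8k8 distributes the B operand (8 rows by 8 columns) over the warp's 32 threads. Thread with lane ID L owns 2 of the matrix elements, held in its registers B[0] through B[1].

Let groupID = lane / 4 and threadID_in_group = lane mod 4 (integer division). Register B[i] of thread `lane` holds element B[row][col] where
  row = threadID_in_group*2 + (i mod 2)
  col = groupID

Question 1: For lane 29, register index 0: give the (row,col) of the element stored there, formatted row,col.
lane 29: gr=7 (29/4), th=1 (29%4)
i=0: r=1*2+0=2, c=gr=7

2,7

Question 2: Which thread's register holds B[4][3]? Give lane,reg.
c: 3->gid=3  r: 4->tid=2,i&1=0
L=3*4+2=14  i=0=0

14,0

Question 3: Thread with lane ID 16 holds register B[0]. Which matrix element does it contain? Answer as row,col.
lane 16→16/4=4, 16 mod 4=0
i=0  r:2·0+0→0  c:4

0,4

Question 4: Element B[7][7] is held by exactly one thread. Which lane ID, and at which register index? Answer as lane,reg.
31,1

c=7⇒gr=7  r=7⇒th=3,odd=1
L=7*4+3=31  i=1=1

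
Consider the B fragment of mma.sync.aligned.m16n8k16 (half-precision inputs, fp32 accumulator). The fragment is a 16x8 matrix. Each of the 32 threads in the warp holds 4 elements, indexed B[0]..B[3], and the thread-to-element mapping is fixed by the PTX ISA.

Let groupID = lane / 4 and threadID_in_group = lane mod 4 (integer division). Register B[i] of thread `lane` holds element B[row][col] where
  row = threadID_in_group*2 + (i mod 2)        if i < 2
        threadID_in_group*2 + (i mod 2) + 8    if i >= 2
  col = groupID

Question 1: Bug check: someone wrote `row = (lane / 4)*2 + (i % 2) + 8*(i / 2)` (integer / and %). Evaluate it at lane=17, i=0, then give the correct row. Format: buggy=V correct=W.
buggy=8 correct=2

`(lane / 4)*2 + (i % 2) + 8*(i / 2)`[17,0]->8
lane 17->17/4=4, 17 mod 4=1
i=0  r:2·1+0+0->2  c:4
row: 8 vs 2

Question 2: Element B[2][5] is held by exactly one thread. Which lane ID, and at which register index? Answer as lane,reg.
c: 5->gid=5  r: 2->r8=0,tid=1,i&1=0
L=5*4+1=21  i=0*2+0=0

21,0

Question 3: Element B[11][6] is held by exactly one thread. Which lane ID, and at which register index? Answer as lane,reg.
c=6⇒gr=6  r=11⇒Rb=1,th=1,odd=1
L=6*4+1=25  i=1*2+1=3

25,3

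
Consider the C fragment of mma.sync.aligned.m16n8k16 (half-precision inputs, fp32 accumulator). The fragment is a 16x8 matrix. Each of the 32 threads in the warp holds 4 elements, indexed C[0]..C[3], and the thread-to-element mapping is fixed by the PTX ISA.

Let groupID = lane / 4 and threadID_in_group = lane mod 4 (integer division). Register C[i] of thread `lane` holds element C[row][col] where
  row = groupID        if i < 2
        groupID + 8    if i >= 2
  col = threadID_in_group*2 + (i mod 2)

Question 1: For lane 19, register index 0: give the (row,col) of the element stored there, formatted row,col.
19: gr=4,th=3
[0] (4+0,3*2+0) = (4,6)

4,6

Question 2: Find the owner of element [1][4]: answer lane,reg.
r=1⇒gr=1,Rb=0  c=4⇒th=2,odd=0
L=1*4+2=6  i=0*2+0=0

6,0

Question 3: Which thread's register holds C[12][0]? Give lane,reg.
16,2

r=12->g=4,rb=1  c=0->t=0,b0=0
L=4*4+0=16  i=1*2+0=2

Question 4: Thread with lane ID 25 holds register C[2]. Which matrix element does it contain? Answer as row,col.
lane 25: gr=6 (25/4), th=1 (25%4)
i=2: r=6+8=14, c=1*2+0=2

14,2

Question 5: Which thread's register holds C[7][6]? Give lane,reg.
r=7→G=7,rhi=0  c=6→T=3,p=0
L=7*4+3=31  i=0*2+0=0

31,0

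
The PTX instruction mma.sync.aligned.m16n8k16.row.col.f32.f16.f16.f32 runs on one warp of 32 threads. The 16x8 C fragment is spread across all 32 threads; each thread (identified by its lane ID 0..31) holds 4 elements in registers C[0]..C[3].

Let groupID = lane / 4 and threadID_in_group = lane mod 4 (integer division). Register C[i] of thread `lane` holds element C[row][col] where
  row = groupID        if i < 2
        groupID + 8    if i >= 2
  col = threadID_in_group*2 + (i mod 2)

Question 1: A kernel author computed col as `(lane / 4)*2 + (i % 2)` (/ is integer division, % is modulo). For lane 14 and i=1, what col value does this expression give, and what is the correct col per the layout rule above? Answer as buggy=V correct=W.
buggy=7 correct=5

`(lane / 4)*2 + (i % 2)`[14,1]→7
lane 14: G=3 (14/4), T=2 (14%4)
i=1: r=3+0=3, c=2*2+1=5
col: 7 vs 5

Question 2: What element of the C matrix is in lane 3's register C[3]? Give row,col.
lane 3: gid=0 (3/4), tid=3 (3%4)
i=3: r=0+8=8, c=3*2+1=7

8,7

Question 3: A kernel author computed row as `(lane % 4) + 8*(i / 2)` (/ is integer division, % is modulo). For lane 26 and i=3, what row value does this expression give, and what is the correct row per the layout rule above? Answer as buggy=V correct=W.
buggy=10 correct=14

`(lane % 4) + 8*(i / 2)`[26,3]⇒10
26: gr=6,th=2
[3] (6+8,2*2+1) = (14,5)
row: 10 vs 14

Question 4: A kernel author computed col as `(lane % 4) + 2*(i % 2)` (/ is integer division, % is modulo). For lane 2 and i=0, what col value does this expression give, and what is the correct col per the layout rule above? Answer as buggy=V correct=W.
`(lane % 4) + 2*(i % 2)`[2,0]⇒2
2: gr=0,th=2
[0] (0+0,2*2+0) = (0,4)
col: 2 vs 4

buggy=2 correct=4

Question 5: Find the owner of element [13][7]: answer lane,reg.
r: 13->gid=5,r8=1  c: 7->tid=3,i&1=1
L=5*4+3=23  i=1*2+1=3

23,3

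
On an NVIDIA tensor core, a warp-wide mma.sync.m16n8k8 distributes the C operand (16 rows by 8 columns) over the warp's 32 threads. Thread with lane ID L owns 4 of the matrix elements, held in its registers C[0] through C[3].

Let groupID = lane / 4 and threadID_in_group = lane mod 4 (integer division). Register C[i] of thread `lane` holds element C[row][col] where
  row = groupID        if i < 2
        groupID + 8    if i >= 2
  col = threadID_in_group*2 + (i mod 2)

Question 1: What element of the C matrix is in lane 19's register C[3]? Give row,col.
lane 19: g=4 (19/4), t=3 (19%4)
i=3: r=4+8=12, c=3*2+1=7

12,7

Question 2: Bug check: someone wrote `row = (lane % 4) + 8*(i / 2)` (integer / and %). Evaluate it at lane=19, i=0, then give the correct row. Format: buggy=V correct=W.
`(lane % 4) + 8*(i / 2)`[19,0]->3
lane 19: g=4 (19/4), t=3 (19%4)
i=0: r=4+0=4, c=3*2+0=6
row: 3 vs 4

buggy=3 correct=4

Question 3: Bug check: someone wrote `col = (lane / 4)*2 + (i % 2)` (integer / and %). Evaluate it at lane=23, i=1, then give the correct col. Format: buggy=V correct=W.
buggy=11 correct=7

`(lane / 4)*2 + (i % 2)`[23,1]⇒11
23: gr=5,th=3
[1] (5+0,3*2+1) = (5,7)
col: 11 vs 7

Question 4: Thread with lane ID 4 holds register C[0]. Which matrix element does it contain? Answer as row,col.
1,0

L=4⇒gr=4>>2=1, th=4&3=0
[0]⇒row 1+0=1  col 0·2+0=0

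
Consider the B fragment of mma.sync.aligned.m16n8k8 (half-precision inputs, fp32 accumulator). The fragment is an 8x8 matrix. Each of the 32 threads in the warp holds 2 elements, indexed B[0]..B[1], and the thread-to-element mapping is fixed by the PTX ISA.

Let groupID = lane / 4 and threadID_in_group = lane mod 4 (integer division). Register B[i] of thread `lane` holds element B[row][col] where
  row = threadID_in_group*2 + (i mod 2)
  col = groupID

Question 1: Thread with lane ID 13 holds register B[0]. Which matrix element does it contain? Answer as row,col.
13: G=3,T=1
[0] (1*2+0,3) = (2,3)

2,3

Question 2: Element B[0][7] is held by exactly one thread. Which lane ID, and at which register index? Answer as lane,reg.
c=7⇒gr=7  r=0⇒th=0,odd=0
L=7*4+0=28  i=0=0

28,0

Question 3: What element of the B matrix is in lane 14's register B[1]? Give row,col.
L=14→G=14>>2=3, T=14&3=2
[1]→row 2·2+1=5  col G=3

5,3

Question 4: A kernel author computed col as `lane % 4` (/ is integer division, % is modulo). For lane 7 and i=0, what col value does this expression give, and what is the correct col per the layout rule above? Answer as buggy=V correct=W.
buggy=3 correct=1

`lane % 4`[7,0]→3
lane 7→7/4=1, 7 mod 4=3
i=0  r:2·3+0→6  c:1
col: 3 vs 1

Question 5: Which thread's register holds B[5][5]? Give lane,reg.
c:5=>grp=5  r:5=>tig=2,lo=1
L=5*4+2=22  i=1=1

22,1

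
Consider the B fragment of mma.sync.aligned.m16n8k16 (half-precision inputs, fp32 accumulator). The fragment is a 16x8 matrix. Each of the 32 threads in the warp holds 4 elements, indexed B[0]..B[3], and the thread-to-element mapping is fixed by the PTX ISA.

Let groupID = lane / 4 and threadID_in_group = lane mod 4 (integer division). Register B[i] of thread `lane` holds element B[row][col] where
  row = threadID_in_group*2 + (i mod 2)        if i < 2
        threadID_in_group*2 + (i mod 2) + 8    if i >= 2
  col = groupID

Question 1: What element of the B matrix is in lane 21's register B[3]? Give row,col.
lane 21->21/4=5, 21 mod 4=1
i=3  r:2·1+1+8->11  c:5

11,5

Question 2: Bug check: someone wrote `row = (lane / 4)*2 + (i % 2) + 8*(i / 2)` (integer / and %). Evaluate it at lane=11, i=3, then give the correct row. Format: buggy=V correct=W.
buggy=13 correct=15

`(lane / 4)*2 + (i % 2) + 8*(i / 2)`[11,3]->13
lane 11: gid=2 (11/4), tid=3 (11%4)
i=3: r=3*2+1+8=15, c=gid=2
row: 13 vs 15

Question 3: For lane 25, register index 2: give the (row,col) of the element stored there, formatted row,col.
10,6

lane 25⇒25/4=6, 25 mod 4=1
i=2  r:2·1+0+8⇒10  c:6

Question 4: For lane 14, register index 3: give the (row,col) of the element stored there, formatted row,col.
13,3

lane 14⇒14/4=3, 14 mod 4=2
i=3  r:2·2+1+8⇒13  c:3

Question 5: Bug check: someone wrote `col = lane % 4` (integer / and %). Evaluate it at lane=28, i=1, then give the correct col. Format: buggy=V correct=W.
`lane % 4`[28,1]->0
28: g=7,t=0
[1] (0*2+1+0,7) = (1,7)
col: 0 vs 7

buggy=0 correct=7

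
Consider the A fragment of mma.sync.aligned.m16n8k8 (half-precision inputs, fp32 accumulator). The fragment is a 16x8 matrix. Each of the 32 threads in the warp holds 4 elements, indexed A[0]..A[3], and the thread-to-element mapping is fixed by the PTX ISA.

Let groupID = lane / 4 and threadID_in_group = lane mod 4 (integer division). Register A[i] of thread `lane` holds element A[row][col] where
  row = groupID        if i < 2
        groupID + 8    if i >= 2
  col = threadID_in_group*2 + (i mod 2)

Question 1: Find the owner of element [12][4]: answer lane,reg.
r: 12->gid=4,r8=1  c: 4->tid=2,i&1=0
L=4*4+2=18  i=1*2+0=2

18,2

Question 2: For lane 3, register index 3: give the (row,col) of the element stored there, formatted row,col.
L=3→G=3>>2=0, T=3&3=3
[3]→row 0+8=8  col 3·2+1=7

8,7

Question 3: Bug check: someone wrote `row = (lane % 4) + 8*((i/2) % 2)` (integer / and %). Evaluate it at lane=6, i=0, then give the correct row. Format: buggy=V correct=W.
`(lane % 4) + 8*((i/2) % 2)`[6,0]⇒2
L=6⇒gr=6>>2=1, th=6&3=2
[0]⇒row 1+0=1  col 2·2+0=4
row: 2 vs 1

buggy=2 correct=1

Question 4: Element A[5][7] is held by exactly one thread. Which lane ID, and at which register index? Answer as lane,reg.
23,1

r=5->g=5,rb=0  c=7->t=3,b0=1
L=5*4+3=23  i=0*2+1=1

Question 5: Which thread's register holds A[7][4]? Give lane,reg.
r=7→G=7,rhi=0  c=4→T=2,p=0
L=7*4+2=30  i=0*2+0=0

30,0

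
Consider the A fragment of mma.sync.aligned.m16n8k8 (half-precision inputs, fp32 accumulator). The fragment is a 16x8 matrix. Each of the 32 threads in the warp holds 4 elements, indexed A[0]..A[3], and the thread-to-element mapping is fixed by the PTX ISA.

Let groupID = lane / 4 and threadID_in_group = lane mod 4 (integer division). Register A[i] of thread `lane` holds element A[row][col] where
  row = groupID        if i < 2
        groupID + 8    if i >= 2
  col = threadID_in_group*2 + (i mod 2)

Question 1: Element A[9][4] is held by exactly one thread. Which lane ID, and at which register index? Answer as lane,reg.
r: 9->gid=1,r8=1  c: 4->tid=2,i&1=0
L=1*4+2=6  i=1*2+0=2

6,2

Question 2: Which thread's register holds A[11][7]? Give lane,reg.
r=11→G=3,rhi=1  c=7→T=3,p=1
L=3*4+3=15  i=1*2+1=3

15,3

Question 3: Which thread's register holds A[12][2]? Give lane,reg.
17,2

r:12=>grp=4,rB=1  c:2=>tig=1,lo=0
L=4*4+1=17  i=1*2+0=2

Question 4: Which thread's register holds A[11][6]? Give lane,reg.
r:11=>grp=3,rB=1  c:6=>tig=3,lo=0
L=3*4+3=15  i=1*2+0=2

15,2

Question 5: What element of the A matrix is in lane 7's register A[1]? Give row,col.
7: G=1,T=3
[1] (1+0,3*2+1) = (1,7)

1,7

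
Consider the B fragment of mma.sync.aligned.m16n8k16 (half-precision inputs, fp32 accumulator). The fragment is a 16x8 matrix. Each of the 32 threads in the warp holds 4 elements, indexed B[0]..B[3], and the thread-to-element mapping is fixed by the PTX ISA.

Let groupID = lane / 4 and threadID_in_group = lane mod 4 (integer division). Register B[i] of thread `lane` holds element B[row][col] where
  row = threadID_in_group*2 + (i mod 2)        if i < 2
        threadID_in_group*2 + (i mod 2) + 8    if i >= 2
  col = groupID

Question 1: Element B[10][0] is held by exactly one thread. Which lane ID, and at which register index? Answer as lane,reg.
1,2

c: 0->gid=0  r: 10->r8=1,tid=1,i&1=0
L=0*4+1=1  i=1*2+0=2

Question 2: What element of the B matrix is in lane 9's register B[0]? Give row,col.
lane 9: gr=2 (9/4), th=1 (9%4)
i=0: r=1*2+0+0=2, c=gr=2

2,2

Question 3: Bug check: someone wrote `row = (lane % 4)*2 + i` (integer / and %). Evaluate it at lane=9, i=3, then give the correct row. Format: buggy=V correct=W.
`(lane % 4)*2 + i`[9,3]->5
9: g=2,t=1
[3] (1*2+1+8,2) = (11,2)
row: 5 vs 11

buggy=5 correct=11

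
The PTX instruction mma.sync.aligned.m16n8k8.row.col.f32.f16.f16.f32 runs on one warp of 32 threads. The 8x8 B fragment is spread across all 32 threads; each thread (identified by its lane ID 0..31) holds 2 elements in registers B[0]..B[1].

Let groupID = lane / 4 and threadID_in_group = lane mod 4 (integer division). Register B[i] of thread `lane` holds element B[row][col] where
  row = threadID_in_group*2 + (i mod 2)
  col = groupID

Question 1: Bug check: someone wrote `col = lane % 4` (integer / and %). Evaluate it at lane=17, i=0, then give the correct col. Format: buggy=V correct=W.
`lane % 4`[17,0]=>1
17: grp=4,tig=1
[0] (1*2+0,4) = (2,4)
col: 1 vs 4

buggy=1 correct=4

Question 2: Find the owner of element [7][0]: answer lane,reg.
c=0⇒gr=0  r=7⇒th=3,odd=1
L=0*4+3=3  i=1=1

3,1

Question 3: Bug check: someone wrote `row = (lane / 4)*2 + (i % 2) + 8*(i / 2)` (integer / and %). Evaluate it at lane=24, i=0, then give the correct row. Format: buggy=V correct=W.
buggy=12 correct=0

`(lane / 4)*2 + (i % 2) + 8*(i / 2)`[24,0]→12
24: G=6,T=0
[0] (0*2+0,6) = (0,6)
row: 12 vs 0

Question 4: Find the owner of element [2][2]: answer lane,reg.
c=2->g=2  r=2->t=1,b0=0
L=2*4+1=9  i=0=0

9,0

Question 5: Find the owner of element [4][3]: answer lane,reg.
c=3⇒gr=3  r=4⇒th=2,odd=0
L=3*4+2=14  i=0=0

14,0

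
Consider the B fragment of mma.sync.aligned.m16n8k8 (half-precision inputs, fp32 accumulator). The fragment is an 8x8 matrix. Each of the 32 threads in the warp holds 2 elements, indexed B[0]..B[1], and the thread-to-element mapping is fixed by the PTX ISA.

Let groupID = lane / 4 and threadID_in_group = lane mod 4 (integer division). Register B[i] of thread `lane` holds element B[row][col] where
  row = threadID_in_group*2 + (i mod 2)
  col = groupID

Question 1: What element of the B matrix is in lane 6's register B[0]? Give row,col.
4,1

6: grp=1,tig=2
[0] (2*2+0,1) = (4,1)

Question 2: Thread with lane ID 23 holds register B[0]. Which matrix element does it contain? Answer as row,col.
6,5

L=23->gid=23>>2=5, tid=23&3=3
[0]->row 3·2+0=6  col gid=5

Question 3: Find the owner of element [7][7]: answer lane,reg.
31,1

c=7⇒gr=7  r=7⇒th=3,odd=1
L=7*4+3=31  i=1=1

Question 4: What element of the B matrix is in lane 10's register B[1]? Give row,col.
lane 10: g=2 (10/4), t=2 (10%4)
i=1: r=2*2+1=5, c=g=2

5,2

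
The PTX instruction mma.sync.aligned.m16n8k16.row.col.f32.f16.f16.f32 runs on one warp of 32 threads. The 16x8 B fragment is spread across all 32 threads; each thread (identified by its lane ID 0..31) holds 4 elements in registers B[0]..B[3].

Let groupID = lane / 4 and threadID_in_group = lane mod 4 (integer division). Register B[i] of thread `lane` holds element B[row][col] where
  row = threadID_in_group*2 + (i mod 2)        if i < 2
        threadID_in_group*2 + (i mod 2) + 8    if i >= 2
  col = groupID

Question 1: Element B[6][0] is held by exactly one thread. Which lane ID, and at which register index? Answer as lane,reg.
3,0

c:0=>grp=0  r:6=>rB=0,tig=3,lo=0
L=0*4+3=3  i=0*2+0=0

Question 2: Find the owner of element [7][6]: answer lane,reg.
c:6=>grp=6  r:7=>rB=0,tig=3,lo=1
L=6*4+3=27  i=0*2+1=1

27,1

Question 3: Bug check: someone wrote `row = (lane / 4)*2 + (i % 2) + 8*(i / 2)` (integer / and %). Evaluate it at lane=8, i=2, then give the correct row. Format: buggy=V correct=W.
`(lane / 4)*2 + (i % 2) + 8*(i / 2)`[8,2]=>12
L=8=>grp=8>>2=2, tig=8&3=0
[2]=>row 0·2+0+8=8  col grp=2
row: 12 vs 8

buggy=12 correct=8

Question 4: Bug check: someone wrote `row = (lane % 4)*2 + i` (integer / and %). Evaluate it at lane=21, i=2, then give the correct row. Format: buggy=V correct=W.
`(lane % 4)*2 + i`[21,2]⇒4
lane 21⇒21/4=5, 21 mod 4=1
i=2  r:2·1+0+8⇒10  c:5
row: 4 vs 10

buggy=4 correct=10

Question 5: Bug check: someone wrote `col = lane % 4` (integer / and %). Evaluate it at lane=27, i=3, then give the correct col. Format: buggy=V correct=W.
buggy=3 correct=6

`lane % 4`[27,3]->3
L=27->gid=27>>2=6, tid=27&3=3
[3]->row 3·2+1+8=15  col gid=6
col: 3 vs 6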